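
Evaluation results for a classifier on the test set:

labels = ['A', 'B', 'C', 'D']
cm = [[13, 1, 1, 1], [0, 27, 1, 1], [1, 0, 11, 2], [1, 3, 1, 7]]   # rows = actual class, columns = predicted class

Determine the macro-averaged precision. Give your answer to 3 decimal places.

Per-class precision (TP/(TP+FP)):
  A: TP=13, FP=0+1+1=2 → 13/15 = 0.8667
  B: TP=27, FP=1+0+3=4 → 27/31 = 0.8710
  C: TP=11, FP=1+1+1=3 → 11/14 = 0.7857
  D: TP=7, FP=1+1+2=4 → 7/11 = 0.6364
Macro-precision = mean = (0.8667 + 0.8710 + 0.7857 + 0.6364) / 4 = 0.790

0.790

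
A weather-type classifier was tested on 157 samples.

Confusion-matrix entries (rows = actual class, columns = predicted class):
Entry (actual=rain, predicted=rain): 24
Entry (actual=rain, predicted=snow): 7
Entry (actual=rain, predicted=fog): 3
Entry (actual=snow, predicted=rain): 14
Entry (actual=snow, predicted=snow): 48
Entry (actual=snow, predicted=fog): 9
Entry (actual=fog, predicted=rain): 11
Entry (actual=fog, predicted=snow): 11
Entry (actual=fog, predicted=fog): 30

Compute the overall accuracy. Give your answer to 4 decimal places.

Accuracy = trace / total = (24+48+30=102) / 157 = 102/157 = 0.6497

0.6497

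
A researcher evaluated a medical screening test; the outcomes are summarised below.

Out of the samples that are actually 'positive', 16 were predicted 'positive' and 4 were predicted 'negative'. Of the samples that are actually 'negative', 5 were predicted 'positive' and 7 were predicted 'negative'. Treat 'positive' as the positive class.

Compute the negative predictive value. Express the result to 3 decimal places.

NPV = TN/(TN+FN) = 7/(7+4) = 0.636

0.636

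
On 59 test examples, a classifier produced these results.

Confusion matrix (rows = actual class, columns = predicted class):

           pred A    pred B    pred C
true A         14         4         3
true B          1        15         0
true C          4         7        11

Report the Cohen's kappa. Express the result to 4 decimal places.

Observed agreement pₒ = trace/N = 40/59 = 0.67797
Expected agreement pₑ = Σ (rowᵢ·colᵢ)/N² = (21·19 + 16·26 + 22·14)/59² = 0.32261
κ = (pₒ − pₑ)/(1 − pₑ) = (0.67797 − 0.32261)/(1 − 0.32261) = 0.5246

0.5246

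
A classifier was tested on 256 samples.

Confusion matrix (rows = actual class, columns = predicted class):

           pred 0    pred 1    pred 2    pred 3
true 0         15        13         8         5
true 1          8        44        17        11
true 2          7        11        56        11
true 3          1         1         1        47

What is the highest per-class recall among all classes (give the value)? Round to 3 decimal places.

Per-class recall (TP/(TP+FN)):
  0: TP=15, FN=13+8+5=26 → 15/41 = 0.3659
  1: TP=44, FN=8+17+11=36 → 44/80 = 0.5500
  2: TP=56, FN=7+11+11=29 → 56/85 = 0.6588
  3: TP=47, FN=1+1+1=3 → 47/50 = 0.9400
Highest is class '3' with recall = 0.940.

0.940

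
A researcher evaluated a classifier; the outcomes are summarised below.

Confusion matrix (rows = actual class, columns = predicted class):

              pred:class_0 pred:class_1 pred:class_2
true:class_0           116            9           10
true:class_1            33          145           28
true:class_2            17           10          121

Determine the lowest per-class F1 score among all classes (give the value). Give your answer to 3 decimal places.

0.771

Per-class F1 score (2·TP/(2·TP+FP+FN)):
  class_0: TP=116, FP=33+17=50, FN=9+10=19 → 232/301 = 0.7708
  class_1: TP=145, FP=9+10=19, FN=33+28=61 → 290/370 = 0.7838
  class_2: TP=121, FP=10+28=38, FN=17+10=27 → 242/307 = 0.7883
Lowest is class 'class_0' with F1 score = 0.771.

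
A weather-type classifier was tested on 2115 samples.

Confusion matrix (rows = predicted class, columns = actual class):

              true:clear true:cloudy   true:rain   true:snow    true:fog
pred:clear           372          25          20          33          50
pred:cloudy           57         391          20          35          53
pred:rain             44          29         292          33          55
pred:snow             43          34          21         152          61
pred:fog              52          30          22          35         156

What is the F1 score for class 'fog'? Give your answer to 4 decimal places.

0.4657

Treat 'fog' as positive and all other classes as negative.
F1 score = 2·TP/(2·TP+FP+FN).
fog: TP=156, FP=52+30+22+35=139, FN=50+53+55+61=219 → 312/670 = 0.46567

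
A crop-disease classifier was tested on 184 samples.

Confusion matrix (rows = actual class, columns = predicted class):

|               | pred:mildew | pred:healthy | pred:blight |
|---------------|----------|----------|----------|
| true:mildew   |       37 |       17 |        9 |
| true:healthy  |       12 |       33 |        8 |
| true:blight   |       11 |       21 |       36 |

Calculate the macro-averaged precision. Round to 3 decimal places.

Per-class precision (TP/(TP+FP)):
  mildew: TP=37, FP=12+11=23 → 37/60 = 0.6167
  healthy: TP=33, FP=17+21=38 → 33/71 = 0.4648
  blight: TP=36, FP=9+8=17 → 36/53 = 0.6792
Macro-precision = mean = (0.6167 + 0.4648 + 0.6792) / 3 = 0.587

0.587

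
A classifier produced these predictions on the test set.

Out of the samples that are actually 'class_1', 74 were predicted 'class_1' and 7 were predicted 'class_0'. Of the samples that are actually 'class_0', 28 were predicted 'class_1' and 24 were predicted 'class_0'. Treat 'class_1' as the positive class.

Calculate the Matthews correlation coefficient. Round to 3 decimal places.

0.433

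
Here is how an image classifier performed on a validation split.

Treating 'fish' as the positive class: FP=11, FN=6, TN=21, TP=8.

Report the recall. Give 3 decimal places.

Recall = TP/(TP+FN) = 8/(8+6) = 8/14 = 0.571

0.571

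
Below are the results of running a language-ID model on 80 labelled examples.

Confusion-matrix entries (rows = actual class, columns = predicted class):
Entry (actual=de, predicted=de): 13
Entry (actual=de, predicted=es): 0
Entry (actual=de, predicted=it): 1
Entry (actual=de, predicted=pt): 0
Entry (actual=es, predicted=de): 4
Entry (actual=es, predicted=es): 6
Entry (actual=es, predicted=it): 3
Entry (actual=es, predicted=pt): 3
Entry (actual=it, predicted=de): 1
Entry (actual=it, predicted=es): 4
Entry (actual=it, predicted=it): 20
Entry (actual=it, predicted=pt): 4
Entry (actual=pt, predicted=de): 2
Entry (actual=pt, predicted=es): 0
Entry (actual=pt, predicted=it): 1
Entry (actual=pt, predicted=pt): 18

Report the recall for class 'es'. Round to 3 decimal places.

0.375

recall = TP/(TP+FN).
es: TP=6, FN=4+3+3=10 → 6/16 = 0.3750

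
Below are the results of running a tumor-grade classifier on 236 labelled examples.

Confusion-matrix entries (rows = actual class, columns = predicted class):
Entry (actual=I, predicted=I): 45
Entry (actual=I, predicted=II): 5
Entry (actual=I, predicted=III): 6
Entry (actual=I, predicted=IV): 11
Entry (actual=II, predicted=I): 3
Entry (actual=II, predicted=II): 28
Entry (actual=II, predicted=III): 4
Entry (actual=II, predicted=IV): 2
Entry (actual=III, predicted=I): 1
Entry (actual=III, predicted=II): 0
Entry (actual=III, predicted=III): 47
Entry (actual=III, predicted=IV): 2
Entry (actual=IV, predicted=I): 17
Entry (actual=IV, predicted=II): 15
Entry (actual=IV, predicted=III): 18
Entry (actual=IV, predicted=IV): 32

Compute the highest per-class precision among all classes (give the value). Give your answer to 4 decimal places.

0.6818

Per-class precision (TP/(TP+FP)):
  I: TP=45, FP=3+1+17=21 → 45/66 = 0.68182
  II: TP=28, FP=5+0+15=20 → 28/48 = 0.58333
  III: TP=47, FP=6+4+18=28 → 47/75 = 0.62667
  IV: TP=32, FP=11+2+2=15 → 32/47 = 0.68085
Highest is class 'I' with precision = 0.6818.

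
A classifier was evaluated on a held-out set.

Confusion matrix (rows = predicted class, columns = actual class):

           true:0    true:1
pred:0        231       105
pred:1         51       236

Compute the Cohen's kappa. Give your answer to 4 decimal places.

0.5029

Observed agreement pₒ = trace/N = 467/623 = 0.74960
Expected agreement pₑ = Σ (rowᵢ·colᵢ)/N² = (282·336 + 341·287)/623² = 0.49628
κ = (pₒ − pₑ)/(1 − pₑ) = (0.74960 − 0.49628)/(1 − 0.49628) = 0.5029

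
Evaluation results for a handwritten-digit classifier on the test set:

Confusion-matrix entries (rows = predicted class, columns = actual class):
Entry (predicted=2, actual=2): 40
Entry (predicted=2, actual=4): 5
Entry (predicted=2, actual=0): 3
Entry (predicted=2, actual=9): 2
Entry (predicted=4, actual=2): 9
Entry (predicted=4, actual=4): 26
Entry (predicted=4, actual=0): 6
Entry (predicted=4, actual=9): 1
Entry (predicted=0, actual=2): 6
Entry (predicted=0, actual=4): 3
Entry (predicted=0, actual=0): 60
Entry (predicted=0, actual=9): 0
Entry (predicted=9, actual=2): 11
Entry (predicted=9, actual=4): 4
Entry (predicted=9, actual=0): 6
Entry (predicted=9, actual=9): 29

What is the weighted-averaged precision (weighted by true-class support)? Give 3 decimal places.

0.759

Per-class precision (TP/(TP+FP)):
  2: TP=40, FP=5+3+2=10 → 40/50 = 0.8000
  4: TP=26, FP=9+6+1=16 → 26/42 = 0.6190
  0: TP=60, FP=6+3+0=9 → 60/69 = 0.8696
  9: TP=29, FP=11+4+6=21 → 29/50 = 0.5800
Weighted-precision = Σ (supportᵢ/N)·precisionᵢ with N=211: (66/211)·0.8000 + (38/211)·0.6190 + (75/211)·0.8696 + (32/211)·0.5800 = 0.759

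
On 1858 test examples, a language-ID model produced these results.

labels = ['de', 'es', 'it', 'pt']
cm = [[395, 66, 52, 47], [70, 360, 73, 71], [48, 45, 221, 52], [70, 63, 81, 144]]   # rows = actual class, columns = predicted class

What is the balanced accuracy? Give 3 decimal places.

Balanced accuracy = mean of per-class recall.
  de: recall = 395/560 = 0.7054
  es: recall = 360/574 = 0.6272
  it: recall = 221/366 = 0.6038
  pt: recall = 144/358 = 0.4022
Mean = (0.7054 + 0.6272 + 0.6038 + 0.4022) / 4 = 0.585

0.585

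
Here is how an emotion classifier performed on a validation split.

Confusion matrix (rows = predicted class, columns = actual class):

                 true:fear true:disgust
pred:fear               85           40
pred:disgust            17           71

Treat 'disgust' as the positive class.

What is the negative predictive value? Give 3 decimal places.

0.680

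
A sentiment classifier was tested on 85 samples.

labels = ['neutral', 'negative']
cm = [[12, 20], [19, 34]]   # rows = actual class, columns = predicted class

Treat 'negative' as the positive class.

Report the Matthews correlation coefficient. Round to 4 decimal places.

MCC = (TP·TN − FP·FN) / √((TP+FP)(TP+FN)(TN+FP)(TN+FN))
Numerator = 34·12 − 20·19 = 28
Denominator = √(54·53·32·31) = √2839104 = 1684.9641
MCC = 28 / 1684.9641 = 0.0166

0.0166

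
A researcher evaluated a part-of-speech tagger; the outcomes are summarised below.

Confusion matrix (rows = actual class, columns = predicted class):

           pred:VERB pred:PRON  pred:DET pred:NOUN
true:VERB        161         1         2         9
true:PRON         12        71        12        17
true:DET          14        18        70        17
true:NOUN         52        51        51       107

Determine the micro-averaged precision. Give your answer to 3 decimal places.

Micro-averaging pools counts across classes: ΣTP=409, ΣFP=256, ΣFN=256.
Micro-precision = TP/(TP+FP) on pooled counts = 0.615 (equals overall accuracy in single-label multiclass).

0.615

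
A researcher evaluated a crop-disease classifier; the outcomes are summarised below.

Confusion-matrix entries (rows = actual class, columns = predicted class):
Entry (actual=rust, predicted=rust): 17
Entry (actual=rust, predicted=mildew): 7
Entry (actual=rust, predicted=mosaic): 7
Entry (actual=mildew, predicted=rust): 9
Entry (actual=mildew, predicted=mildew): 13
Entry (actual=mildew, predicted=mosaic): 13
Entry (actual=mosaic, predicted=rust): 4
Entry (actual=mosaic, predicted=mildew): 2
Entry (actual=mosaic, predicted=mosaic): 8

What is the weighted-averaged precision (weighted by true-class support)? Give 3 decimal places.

Per-class precision (TP/(TP+FP)):
  rust: TP=17, FP=9+4=13 → 17/30 = 0.5667
  mildew: TP=13, FP=7+2=9 → 13/22 = 0.5909
  mosaic: TP=8, FP=7+13=20 → 8/28 = 0.2857
Weighted-precision = Σ (supportᵢ/N)·precisionᵢ with N=80: (31/80)·0.5667 + (35/80)·0.5909 + (14/80)·0.2857 = 0.528

0.528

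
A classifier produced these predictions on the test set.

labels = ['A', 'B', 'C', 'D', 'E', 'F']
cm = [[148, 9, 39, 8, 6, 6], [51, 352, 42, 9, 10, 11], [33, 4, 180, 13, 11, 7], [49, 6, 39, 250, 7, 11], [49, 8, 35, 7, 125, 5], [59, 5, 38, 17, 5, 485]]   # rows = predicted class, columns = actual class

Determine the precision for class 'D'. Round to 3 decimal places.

0.691

precision = TP/(TP+FP).
D: TP=250, FP=49+6+39+7+11=112 → 250/362 = 0.6906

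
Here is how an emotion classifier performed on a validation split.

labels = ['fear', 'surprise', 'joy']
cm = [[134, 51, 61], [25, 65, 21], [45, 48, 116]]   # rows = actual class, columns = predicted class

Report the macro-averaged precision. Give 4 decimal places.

0.5464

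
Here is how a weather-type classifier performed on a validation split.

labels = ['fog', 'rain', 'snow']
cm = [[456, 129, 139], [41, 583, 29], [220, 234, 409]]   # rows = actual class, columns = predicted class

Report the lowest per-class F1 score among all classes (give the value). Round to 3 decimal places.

0.568

Per-class F1 score (2·TP/(2·TP+FP+FN)):
  fog: TP=456, FP=41+220=261, FN=129+139=268 → 912/1441 = 0.6329
  rain: TP=583, FP=129+234=363, FN=41+29=70 → 1166/1599 = 0.7292
  snow: TP=409, FP=139+29=168, FN=220+234=454 → 818/1440 = 0.5681
Lowest is class 'snow' with F1 score = 0.568.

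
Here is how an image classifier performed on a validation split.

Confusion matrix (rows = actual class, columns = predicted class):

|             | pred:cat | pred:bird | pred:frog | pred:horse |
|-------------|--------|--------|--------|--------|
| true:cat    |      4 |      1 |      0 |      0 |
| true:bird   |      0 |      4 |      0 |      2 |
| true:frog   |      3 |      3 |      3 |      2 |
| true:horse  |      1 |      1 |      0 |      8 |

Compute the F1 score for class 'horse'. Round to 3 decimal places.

0.727

Treat 'horse' as positive and all other classes as negative.
F1 score = 2·TP/(2·TP+FP+FN).
horse: TP=8, FP=0+2+2=4, FN=1+1+0=2 → 16/22 = 0.7273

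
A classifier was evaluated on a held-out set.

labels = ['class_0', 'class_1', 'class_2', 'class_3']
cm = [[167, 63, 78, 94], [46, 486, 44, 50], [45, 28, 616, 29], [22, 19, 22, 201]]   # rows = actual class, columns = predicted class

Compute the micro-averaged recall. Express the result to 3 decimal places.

0.731

Micro-averaging pools counts across classes: ΣTP=1470, ΣFP=540, ΣFN=540.
Micro-recall = TP/(TP+FN) on pooled counts = 0.731 (equals overall accuracy in single-label multiclass).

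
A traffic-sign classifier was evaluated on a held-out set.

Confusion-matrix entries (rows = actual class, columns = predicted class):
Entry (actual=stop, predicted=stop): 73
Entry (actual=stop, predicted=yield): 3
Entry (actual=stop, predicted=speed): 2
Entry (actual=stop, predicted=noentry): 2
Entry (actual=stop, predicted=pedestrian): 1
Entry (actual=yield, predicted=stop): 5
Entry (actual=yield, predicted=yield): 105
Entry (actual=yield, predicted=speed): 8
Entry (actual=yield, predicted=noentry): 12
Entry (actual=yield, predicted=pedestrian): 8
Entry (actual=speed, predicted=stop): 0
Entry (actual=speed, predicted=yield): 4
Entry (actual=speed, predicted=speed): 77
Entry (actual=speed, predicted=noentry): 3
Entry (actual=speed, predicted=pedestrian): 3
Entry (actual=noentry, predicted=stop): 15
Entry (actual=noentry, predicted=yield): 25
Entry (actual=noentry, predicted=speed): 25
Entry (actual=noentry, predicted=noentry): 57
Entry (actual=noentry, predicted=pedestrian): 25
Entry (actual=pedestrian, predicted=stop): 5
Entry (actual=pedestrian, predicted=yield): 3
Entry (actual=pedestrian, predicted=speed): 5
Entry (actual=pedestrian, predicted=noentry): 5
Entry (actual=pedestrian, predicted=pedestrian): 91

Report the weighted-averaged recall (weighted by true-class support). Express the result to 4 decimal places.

0.7171

Per-class recall (TP/(TP+FN)):
  stop: TP=73, FN=3+2+2+1=8 → 73/81 = 0.90123
  yield: TP=105, FN=5+8+12+8=33 → 105/138 = 0.76087
  speed: TP=77, FN=0+4+3+3=10 → 77/87 = 0.88506
  noentry: TP=57, FN=15+25+25+25=90 → 57/147 = 0.38776
  pedestrian: TP=91, FN=5+3+5+5=18 → 91/109 = 0.83486
Weighted-recall = Σ (supportᵢ/N)·recallᵢ with N=562: (81/562)·0.90123 + (138/562)·0.76087 + (87/562)·0.88506 + (147/562)·0.38776 + (109/562)·0.83486 = 0.7171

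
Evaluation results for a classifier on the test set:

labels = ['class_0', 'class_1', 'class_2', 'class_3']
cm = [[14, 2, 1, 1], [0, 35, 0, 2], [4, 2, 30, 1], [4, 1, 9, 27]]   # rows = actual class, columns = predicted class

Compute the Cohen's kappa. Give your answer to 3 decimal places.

0.725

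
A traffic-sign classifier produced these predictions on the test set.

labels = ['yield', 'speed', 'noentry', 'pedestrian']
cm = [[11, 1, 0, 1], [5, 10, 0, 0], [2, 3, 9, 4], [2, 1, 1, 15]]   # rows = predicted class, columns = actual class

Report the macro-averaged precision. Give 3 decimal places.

0.701

Per-class precision (TP/(TP+FP)):
  yield: TP=11, FP=1+0+1=2 → 11/13 = 0.8462
  speed: TP=10, FP=5+0+0=5 → 10/15 = 0.6667
  noentry: TP=9, FP=2+3+4=9 → 9/18 = 0.5000
  pedestrian: TP=15, FP=2+1+1=4 → 15/19 = 0.7895
Macro-precision = mean = (0.8462 + 0.6667 + 0.5000 + 0.7895) / 4 = 0.701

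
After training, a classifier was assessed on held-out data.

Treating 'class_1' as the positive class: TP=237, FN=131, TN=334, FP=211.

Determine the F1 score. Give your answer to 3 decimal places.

0.581

Precision = TP/(TP+FP) = 237/448 = 0.5290
Recall = TP/(TP+FN) = 237/368 = 0.6440
F1 = 2·TP/(2·TP+FP+FN) = 474/816 = 0.581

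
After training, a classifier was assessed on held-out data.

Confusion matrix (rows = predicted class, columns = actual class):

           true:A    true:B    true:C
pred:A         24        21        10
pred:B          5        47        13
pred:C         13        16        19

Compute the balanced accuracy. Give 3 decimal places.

0.528

Balanced accuracy = mean of per-class recall.
  A: recall = 24/42 = 0.5714
  B: recall = 47/84 = 0.5595
  C: recall = 19/42 = 0.4524
Mean = (0.5714 + 0.5595 + 0.4524) / 3 = 0.528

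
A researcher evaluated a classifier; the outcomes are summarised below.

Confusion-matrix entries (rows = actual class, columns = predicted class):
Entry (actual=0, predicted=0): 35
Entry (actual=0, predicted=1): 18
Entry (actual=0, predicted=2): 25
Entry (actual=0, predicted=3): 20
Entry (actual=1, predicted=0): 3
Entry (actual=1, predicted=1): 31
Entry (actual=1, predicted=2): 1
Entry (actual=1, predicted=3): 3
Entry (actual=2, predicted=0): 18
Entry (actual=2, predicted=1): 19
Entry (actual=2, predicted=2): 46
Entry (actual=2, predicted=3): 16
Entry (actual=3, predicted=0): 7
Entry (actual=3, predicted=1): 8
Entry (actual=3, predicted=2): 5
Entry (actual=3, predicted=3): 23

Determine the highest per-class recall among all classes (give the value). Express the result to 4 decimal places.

0.8158

Per-class recall (TP/(TP+FN)):
  0: TP=35, FN=18+25+20=63 → 35/98 = 0.35714
  1: TP=31, FN=3+1+3=7 → 31/38 = 0.81579
  2: TP=46, FN=18+19+16=53 → 46/99 = 0.46465
  3: TP=23, FN=7+8+5=20 → 23/43 = 0.53488
Highest is class '1' with recall = 0.8158.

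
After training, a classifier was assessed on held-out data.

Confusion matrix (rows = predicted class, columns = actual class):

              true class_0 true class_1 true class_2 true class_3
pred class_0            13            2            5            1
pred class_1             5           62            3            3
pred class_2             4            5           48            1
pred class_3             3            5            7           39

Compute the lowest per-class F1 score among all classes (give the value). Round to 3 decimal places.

0.565

Per-class F1 score (2·TP/(2·TP+FP+FN)):
  class_0: TP=13, FP=2+5+1=8, FN=5+4+3=12 → 26/46 = 0.5652
  class_1: TP=62, FP=5+3+3=11, FN=2+5+5=12 → 124/147 = 0.8435
  class_2: TP=48, FP=4+5+1=10, FN=5+3+7=15 → 96/121 = 0.7934
  class_3: TP=39, FP=3+5+7=15, FN=1+3+1=5 → 78/98 = 0.7959
Lowest is class 'class_0' with F1 score = 0.565.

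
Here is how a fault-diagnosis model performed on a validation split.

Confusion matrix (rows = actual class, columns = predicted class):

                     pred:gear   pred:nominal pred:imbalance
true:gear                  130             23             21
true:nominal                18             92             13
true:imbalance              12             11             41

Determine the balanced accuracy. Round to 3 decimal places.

0.712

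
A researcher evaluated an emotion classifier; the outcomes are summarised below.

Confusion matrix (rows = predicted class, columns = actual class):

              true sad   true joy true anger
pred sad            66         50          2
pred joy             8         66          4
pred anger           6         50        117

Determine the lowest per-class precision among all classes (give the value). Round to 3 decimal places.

Per-class precision (TP/(TP+FP)):
  sad: TP=66, FP=50+2=52 → 66/118 = 0.5593
  joy: TP=66, FP=8+4=12 → 66/78 = 0.8462
  anger: TP=117, FP=6+50=56 → 117/173 = 0.6763
Lowest is class 'sad' with precision = 0.559.

0.559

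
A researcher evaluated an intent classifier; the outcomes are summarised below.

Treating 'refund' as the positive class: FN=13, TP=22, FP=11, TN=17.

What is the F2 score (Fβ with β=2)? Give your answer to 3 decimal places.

Fβ = (1+β²)·TP / ((1+β²)·TP + β²·FN + FP), with β²=4
= 5·22 / (5·22 + 4·13 + 11) = 0.636

0.636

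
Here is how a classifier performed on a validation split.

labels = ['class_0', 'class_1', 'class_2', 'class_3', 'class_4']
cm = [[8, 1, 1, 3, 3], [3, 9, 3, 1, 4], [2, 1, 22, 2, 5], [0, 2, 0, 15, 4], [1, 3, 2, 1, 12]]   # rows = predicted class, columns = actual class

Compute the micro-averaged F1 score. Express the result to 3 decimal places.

Micro-averaging pools counts across classes: ΣTP=66, ΣFP=42, ΣFN=42.
Micro-F1 score = 2·TP/(2·TP+FP+FN) on pooled counts = 0.611 (equals overall accuracy in single-label multiclass).

0.611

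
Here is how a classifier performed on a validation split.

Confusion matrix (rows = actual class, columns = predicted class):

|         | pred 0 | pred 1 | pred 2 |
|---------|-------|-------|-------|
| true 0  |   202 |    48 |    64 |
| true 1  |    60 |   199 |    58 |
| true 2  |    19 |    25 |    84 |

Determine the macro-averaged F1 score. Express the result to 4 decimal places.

Per-class F1 score (2·TP/(2·TP+FP+FN)):
  0: TP=202, FP=60+19=79, FN=48+64=112 → 404/595 = 0.67899
  1: TP=199, FP=48+25=73, FN=60+58=118 → 398/589 = 0.67572
  2: TP=84, FP=64+58=122, FN=19+25=44 → 168/334 = 0.50299
Macro-F1 score = mean = (0.67899 + 0.67572 + 0.50299) / 3 = 0.6192

0.6192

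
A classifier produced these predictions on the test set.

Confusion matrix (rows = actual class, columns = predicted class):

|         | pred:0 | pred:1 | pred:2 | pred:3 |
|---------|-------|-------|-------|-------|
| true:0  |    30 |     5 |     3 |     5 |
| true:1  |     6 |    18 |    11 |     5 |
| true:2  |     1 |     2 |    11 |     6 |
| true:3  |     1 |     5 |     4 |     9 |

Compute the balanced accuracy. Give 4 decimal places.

Balanced accuracy = mean of per-class recall.
  0: recall = 30/43 = 0.69767
  1: recall = 18/40 = 0.45000
  2: recall = 11/20 = 0.55000
  3: recall = 9/19 = 0.47368
Mean = (0.69767 + 0.45000 + 0.55000 + 0.47368) / 4 = 0.5428

0.5428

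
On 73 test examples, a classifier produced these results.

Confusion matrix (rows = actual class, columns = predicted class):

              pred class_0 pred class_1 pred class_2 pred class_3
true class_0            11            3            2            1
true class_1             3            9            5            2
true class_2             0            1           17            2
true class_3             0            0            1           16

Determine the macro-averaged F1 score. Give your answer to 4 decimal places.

Per-class F1 score (2·TP/(2·TP+FP+FN)):
  class_0: TP=11, FP=3+0+0=3, FN=3+2+1=6 → 22/31 = 0.70968
  class_1: TP=9, FP=3+1+0=4, FN=3+5+2=10 → 18/32 = 0.56250
  class_2: TP=17, FP=2+5+1=8, FN=0+1+2=3 → 34/45 = 0.75556
  class_3: TP=16, FP=1+2+2=5, FN=0+0+1=1 → 32/38 = 0.84211
Macro-F1 score = mean = (0.70968 + 0.56250 + 0.75556 + 0.84211) / 4 = 0.7175

0.7175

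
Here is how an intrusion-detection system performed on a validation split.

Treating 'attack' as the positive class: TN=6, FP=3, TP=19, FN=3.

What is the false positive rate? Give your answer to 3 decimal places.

0.333

FPR = FP/(FP+TN) = 3/(3+6) = 0.333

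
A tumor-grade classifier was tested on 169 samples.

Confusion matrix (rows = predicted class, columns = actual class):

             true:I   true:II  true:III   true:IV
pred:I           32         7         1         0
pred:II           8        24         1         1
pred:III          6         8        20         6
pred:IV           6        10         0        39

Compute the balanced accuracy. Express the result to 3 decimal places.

Balanced accuracy = mean of per-class recall.
  I: recall = 32/52 = 0.6154
  II: recall = 24/49 = 0.4898
  III: recall = 20/22 = 0.9091
  IV: recall = 39/46 = 0.8478
Mean = (0.6154 + 0.4898 + 0.9091 + 0.8478) / 4 = 0.716

0.716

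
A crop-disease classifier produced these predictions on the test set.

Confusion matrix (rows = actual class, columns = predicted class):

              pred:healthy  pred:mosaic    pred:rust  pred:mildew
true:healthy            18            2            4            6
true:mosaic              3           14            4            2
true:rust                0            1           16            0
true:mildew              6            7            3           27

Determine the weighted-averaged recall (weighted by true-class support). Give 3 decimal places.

Per-class recall (TP/(TP+FN)):
  healthy: TP=18, FN=2+4+6=12 → 18/30 = 0.6000
  mosaic: TP=14, FN=3+4+2=9 → 14/23 = 0.6087
  rust: TP=16, FN=0+1+0=1 → 16/17 = 0.9412
  mildew: TP=27, FN=6+7+3=16 → 27/43 = 0.6279
Weighted-recall = Σ (supportᵢ/N)·recallᵢ with N=113: (30/113)·0.6000 + (23/113)·0.6087 + (17/113)·0.9412 + (43/113)·0.6279 = 0.664

0.664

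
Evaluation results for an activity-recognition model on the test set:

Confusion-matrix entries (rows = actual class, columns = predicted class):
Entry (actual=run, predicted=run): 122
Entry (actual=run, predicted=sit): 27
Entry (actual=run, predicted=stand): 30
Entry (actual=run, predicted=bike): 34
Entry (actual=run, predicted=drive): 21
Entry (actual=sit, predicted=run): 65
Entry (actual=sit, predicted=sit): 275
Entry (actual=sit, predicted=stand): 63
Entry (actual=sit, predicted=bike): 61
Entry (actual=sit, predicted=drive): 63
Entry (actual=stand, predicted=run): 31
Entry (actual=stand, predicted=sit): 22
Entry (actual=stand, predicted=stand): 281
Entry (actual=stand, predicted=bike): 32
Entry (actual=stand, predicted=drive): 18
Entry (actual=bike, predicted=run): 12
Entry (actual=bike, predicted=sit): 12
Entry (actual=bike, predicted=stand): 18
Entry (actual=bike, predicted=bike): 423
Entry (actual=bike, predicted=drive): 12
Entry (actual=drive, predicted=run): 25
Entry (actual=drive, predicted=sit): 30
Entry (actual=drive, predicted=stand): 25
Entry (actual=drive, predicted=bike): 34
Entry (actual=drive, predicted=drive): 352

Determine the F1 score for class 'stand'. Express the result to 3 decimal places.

F1 score = 2·TP/(2·TP+FP+FN).
stand: TP=281, FP=30+63+18+25=136, FN=31+22+32+18=103 → 562/801 = 0.7016

0.702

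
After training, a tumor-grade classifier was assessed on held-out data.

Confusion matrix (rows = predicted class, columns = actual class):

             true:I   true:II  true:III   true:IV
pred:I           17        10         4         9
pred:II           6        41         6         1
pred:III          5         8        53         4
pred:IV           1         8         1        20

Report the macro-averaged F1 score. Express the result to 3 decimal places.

Per-class F1 score (2·TP/(2·TP+FP+FN)):
  I: TP=17, FP=10+4+9=23, FN=6+5+1=12 → 34/69 = 0.4928
  II: TP=41, FP=6+6+1=13, FN=10+8+8=26 → 82/121 = 0.6777
  III: TP=53, FP=5+8+4=17, FN=4+6+1=11 → 106/134 = 0.7910
  IV: TP=20, FP=1+8+1=10, FN=9+1+4=14 → 40/64 = 0.6250
Macro-F1 score = mean = (0.4928 + 0.6777 + 0.7910 + 0.6250) / 4 = 0.647

0.647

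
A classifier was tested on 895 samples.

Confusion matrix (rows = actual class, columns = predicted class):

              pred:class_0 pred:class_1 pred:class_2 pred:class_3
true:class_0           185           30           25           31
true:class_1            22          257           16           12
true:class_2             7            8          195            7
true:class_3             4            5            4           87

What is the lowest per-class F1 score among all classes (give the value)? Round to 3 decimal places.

0.734

Per-class F1 score (2·TP/(2·TP+FP+FN)):
  class_0: TP=185, FP=22+7+4=33, FN=30+25+31=86 → 370/489 = 0.7566
  class_1: TP=257, FP=30+8+5=43, FN=22+16+12=50 → 514/607 = 0.8468
  class_2: TP=195, FP=25+16+4=45, FN=7+8+7=22 → 390/457 = 0.8534
  class_3: TP=87, FP=31+12+7=50, FN=4+5+4=13 → 174/237 = 0.7342
Lowest is class 'class_3' with F1 score = 0.734.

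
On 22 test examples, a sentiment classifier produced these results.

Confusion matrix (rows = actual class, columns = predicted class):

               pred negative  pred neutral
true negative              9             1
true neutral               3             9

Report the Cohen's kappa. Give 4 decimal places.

Observed agreement pₒ = trace/N = 18/22 = 0.81818
Expected agreement pₑ = Σ (rowᵢ·colᵢ)/N² = (10·12 + 12·10)/22² = 0.49587
κ = (pₒ − pₑ)/(1 − pₑ) = (0.81818 − 0.49587)/(1 − 0.49587) = 0.6393

0.6393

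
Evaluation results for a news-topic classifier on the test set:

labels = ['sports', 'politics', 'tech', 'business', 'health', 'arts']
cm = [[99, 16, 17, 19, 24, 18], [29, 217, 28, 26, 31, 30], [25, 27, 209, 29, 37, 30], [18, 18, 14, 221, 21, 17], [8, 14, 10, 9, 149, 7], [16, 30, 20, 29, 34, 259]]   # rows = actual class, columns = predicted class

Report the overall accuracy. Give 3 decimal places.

0.639

Accuracy = trace / total = (99+217+209+221+149+259=1154) / 1805 = 1154/1805 = 0.639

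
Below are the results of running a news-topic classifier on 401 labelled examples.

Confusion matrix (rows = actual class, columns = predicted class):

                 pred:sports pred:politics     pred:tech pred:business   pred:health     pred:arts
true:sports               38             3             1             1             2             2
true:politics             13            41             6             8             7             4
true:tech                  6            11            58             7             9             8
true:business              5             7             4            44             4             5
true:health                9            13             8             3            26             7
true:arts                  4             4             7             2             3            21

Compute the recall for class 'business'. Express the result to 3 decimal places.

0.638

recall = TP/(TP+FN).
business: TP=44, FN=5+7+4+4+5=25 → 44/69 = 0.6377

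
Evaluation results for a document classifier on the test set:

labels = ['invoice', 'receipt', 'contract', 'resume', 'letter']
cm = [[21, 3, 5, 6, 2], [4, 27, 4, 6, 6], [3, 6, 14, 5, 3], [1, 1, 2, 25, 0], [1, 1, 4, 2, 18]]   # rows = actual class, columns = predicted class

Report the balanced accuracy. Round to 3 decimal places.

Balanced accuracy = mean of per-class recall.
  invoice: recall = 21/37 = 0.5676
  receipt: recall = 27/47 = 0.5745
  contract: recall = 14/31 = 0.4516
  resume: recall = 25/29 = 0.8621
  letter: recall = 18/26 = 0.6923
Mean = (0.5676 + 0.5745 + 0.4516 + 0.8621 + 0.6923) / 5 = 0.630

0.630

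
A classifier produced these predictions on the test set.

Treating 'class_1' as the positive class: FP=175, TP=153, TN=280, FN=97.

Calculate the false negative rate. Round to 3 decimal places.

FNR = FN/(FN+TP) = 97/(97+153) = 0.388

0.388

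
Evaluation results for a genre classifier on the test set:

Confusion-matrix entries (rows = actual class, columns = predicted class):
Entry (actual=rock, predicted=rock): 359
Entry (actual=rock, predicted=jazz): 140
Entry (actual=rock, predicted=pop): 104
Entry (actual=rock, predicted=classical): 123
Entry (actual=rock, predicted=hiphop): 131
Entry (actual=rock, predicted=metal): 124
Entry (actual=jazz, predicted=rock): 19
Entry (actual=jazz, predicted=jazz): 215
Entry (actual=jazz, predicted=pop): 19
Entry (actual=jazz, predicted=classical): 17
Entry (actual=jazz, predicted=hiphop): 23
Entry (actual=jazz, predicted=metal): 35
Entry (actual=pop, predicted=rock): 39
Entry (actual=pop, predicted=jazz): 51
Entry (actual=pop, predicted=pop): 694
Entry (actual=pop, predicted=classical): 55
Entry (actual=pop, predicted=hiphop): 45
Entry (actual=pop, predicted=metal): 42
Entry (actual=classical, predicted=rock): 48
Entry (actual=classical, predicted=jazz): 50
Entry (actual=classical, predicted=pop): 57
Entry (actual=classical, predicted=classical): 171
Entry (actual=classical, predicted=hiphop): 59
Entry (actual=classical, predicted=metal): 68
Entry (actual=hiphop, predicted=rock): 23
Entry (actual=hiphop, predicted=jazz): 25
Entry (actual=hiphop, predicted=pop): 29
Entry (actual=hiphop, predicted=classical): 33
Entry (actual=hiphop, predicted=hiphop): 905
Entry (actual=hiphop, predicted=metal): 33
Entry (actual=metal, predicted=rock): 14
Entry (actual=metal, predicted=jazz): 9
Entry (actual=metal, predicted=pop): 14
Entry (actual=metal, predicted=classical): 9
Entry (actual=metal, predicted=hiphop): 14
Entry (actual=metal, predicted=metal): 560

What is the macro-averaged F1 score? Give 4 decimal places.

Per-class F1 score (2·TP/(2·TP+FP+FN)):
  rock: TP=359, FP=19+39+48+23+14=143, FN=140+104+123+131+124=622 → 718/1483 = 0.48415
  jazz: TP=215, FP=140+51+50+25+9=275, FN=19+19+17+23+35=113 → 430/818 = 0.52567
  pop: TP=694, FP=104+19+57+29+14=223, FN=39+51+55+45+42=232 → 1388/1843 = 0.75312
  classical: TP=171, FP=123+17+55+33+9=237, FN=48+50+57+59+68=282 → 342/861 = 0.39721
  hiphop: TP=905, FP=131+23+45+59+14=272, FN=23+25+29+33+33=143 → 1810/2225 = 0.81348
  metal: TP=560, FP=124+35+42+68+33=302, FN=14+9+14+9+14=60 → 1120/1482 = 0.75574
Macro-F1 score = mean = (0.48415 + 0.52567 + 0.75312 + 0.39721 + 0.81348 + 0.75574) / 6 = 0.6216

0.6216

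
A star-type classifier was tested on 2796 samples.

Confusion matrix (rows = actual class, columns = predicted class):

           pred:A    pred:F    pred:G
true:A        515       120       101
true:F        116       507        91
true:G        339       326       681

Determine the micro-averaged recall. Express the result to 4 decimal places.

Micro-averaging pools counts across classes: ΣTP=1703, ΣFP=1093, ΣFN=1093.
Micro-recall = TP/(TP+FN) on pooled counts = 0.6091 (equals overall accuracy in single-label multiclass).

0.6091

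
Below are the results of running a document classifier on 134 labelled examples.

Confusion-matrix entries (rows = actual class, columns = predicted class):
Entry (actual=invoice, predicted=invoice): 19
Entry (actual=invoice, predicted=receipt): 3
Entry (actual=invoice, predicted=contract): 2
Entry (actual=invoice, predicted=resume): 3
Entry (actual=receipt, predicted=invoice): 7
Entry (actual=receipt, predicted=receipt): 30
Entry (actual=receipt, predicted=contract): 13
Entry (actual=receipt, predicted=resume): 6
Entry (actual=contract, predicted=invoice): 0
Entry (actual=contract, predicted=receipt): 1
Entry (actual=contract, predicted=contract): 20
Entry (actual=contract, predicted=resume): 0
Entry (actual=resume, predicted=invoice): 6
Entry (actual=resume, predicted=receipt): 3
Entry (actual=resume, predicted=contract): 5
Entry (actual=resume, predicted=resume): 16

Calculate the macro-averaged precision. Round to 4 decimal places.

0.6361

Per-class precision (TP/(TP+FP)):
  invoice: TP=19, FP=7+0+6=13 → 19/32 = 0.59375
  receipt: TP=30, FP=3+1+3=7 → 30/37 = 0.81081
  contract: TP=20, FP=2+13+5=20 → 20/40 = 0.50000
  resume: TP=16, FP=3+6+0=9 → 16/25 = 0.64000
Macro-precision = mean = (0.59375 + 0.81081 + 0.50000 + 0.64000) / 4 = 0.6361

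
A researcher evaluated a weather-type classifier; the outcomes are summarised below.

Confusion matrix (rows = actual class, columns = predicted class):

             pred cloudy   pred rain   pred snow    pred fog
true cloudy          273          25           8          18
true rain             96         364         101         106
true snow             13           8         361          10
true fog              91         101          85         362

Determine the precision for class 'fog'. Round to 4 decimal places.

precision = TP/(TP+FP).
fog: TP=362, FP=18+106+10=134 → 362/496 = 0.72984

0.7298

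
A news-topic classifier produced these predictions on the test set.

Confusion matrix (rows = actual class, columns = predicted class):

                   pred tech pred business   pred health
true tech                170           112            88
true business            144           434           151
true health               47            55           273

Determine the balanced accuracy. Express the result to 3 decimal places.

Balanced accuracy = mean of per-class recall.
  tech: recall = 170/370 = 0.4595
  business: recall = 434/729 = 0.5953
  health: recall = 273/375 = 0.7280
Mean = (0.4595 + 0.5953 + 0.7280) / 3 = 0.594

0.594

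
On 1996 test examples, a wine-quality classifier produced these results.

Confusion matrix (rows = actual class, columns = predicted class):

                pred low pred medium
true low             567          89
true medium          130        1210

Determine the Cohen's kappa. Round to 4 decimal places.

0.7553

Observed agreement pₒ = trace/N = 1777/1996 = 0.89028
Expected agreement pₑ = Σ (rowᵢ·colᵢ)/N² = (656·697 + 1340·1299)/1996² = 0.55168
κ = (pₒ − pₑ)/(1 − pₑ) = (0.89028 − 0.55168)/(1 − 0.55168) = 0.7553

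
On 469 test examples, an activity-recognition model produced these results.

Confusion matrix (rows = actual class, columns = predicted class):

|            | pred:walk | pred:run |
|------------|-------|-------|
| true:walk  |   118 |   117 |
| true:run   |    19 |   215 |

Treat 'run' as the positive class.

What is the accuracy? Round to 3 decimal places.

Accuracy = (TP+TN)/N = (215+118)/469 = 0.710

0.710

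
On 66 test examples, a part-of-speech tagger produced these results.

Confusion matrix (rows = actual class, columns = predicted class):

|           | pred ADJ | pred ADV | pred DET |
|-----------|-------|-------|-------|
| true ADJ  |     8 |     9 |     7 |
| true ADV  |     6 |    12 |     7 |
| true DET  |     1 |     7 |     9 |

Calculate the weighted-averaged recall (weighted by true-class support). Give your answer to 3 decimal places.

0.439

Per-class recall (TP/(TP+FN)):
  ADJ: TP=8, FN=9+7=16 → 8/24 = 0.3333
  ADV: TP=12, FN=6+7=13 → 12/25 = 0.4800
  DET: TP=9, FN=1+7=8 → 9/17 = 0.5294
Weighted-recall = Σ (supportᵢ/N)·recallᵢ with N=66: (24/66)·0.3333 + (25/66)·0.4800 + (17/66)·0.5294 = 0.439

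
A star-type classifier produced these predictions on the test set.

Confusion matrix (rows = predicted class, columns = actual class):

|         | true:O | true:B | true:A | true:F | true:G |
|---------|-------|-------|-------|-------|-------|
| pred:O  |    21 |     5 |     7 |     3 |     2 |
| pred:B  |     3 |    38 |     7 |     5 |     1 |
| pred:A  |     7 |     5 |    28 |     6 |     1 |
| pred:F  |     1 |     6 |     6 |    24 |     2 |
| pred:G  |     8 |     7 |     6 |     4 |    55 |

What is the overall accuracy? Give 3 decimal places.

0.643

Accuracy = trace / total = (21+38+28+24+55=166) / 258 = 166/258 = 0.643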